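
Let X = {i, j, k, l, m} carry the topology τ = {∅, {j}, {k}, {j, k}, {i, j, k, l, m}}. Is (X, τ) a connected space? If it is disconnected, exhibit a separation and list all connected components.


(X, τ) is connected.

Find clopen sets (U ∈ τ with X ∖ U ∈ τ):
  U = ∅, X ∖ U = {i, j, k, l, m} — both open, so U is clopen.
  U = {i, j, k, l, m}, X ∖ U = ∅ — both open, so U is clopen.
Only trivial clopens (∅ and X) exist, so (X, τ) is connected.
Compute connected components by grouping points that agree on all clopens:
  component: {i, j, k, l, m}


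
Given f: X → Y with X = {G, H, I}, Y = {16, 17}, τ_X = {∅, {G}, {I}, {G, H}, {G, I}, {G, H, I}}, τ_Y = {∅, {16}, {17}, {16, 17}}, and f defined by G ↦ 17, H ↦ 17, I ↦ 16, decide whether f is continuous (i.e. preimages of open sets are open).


f IS continuous.

Compute f^{-1}(U) for each U ∈ τ_Y:
  U = ∅: f^{-1}(U) = ∅ ∈ τ_X ✓.
  U = {16}: f^{-1}(U) = {I} ∈ τ_X ✓.
  U = {17}: f^{-1}(U) = {G, H} ∈ τ_X ✓.
  U = {16, 17}: f^{-1}(U) = {G, H, I} ∈ τ_X ✓.
Every preimage lies in τ_X, so f IS continuous.


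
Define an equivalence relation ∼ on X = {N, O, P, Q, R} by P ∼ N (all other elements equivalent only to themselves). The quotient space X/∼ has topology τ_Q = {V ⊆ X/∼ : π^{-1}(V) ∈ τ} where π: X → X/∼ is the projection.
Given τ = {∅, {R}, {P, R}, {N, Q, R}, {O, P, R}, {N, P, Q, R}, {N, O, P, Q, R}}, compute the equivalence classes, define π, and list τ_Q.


X/∼ = {[N=P], [O], [Q], [R]}; |τ_Q| = 4.

Equivalence classes: [N=P], [O], [Q], [R].
Quotient map π: X → X/∼ sends N ↦ [N=P], O ↦ [O], P ↦ [N=P], Q ↦ [Q], R ↦ [R].
For each subset V ⊆ X/∼, compute π^{-1}(V) ⊆ X and check whether π^{-1}(V) ∈ τ. V is open in τ_Q iff π^{-1}(V) ∈ τ.
  V = {}: π^{-1}(V) = ∅ ∈ τ ✓.
  V = {[N=P]}: π^{-1}(V) = {N, P} ∉ τ ✗.
  V = {[O]}: π^{-1}(V) = {O} ∉ τ ✗.
  V = {[N=P], [O]}: π^{-1}(V) = {N, O, P} ∉ τ ✗.
  V = {[Q]}: π^{-1}(V) = {Q} ∉ τ ✗.
  V = {[N=P], [Q]}: π^{-1}(V) = {N, P, Q} ∉ τ ✗.
  V = {[O], [Q]}: π^{-1}(V) = {O, Q} ∉ τ ✗.
  V = {[N=P], [O], [Q]}: π^{-1}(V) = {N, O, P, Q} ∉ τ ✗.
  V = {[R]}: π^{-1}(V) = {R} ∈ τ ✓.
  V = {[N=P], [R]}: π^{-1}(V) = {N, P, R} ∉ τ ✗.
  V = {[O], [R]}: π^{-1}(V) = {O, R} ∉ τ ✗.
  V = {[N=P], [O], [R]}: π^{-1}(V) = {N, O, P, R} ∉ τ ✗.
  V = {[Q], [R]}: π^{-1}(V) = {Q, R} ∉ τ ✗.
  V = {[N=P], [Q], [R]}: π^{-1}(V) = {N, P, Q, R} ∈ τ ✓.
  V = {[O], [Q], [R]}: π^{-1}(V) = {O, Q, R} ∉ τ ✗.
  V = {[N=P], [O], [Q], [R]}: π^{-1}(V) = {N, O, P, Q, R} ∈ τ ✓.
Open sets in the quotient: τ_Q = {{}, {[R]}, {[N=P], [Q], [R]}, {[N=P], [O], [Q], [R]}} (4 elements).


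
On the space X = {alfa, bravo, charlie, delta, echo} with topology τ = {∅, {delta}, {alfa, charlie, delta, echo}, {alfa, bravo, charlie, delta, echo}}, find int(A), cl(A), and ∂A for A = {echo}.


int(A) = ∅, cl(A) = {alfa, bravo, charlie, echo}, ∂A = {alfa, bravo, charlie, echo}.

Closed sets in (X, τ) are complements of opens:
  closed(X, τ) = {∅, {bravo}, {alfa, bravo, charlie, echo}, {alfa, bravo, charlie, delta, echo}}.
int(A) = ⋃ {U ∈ τ : U ⊆ A}. Opens contained in A: ∅.
Taking the union of these: int(A) = ∅.
cl(A) = ⋂ {C closed : A ⊆ C}. Closed sets containing A: {alfa, bravo, charlie, echo}, {alfa, bravo, charlie, delta, echo}.
Intersecting these: cl(A) = {alfa, bravo, charlie, echo}.
∂A = cl(A) ∖ int(A) = {alfa, bravo, charlie, echo} ∖ ∅ = {alfa, bravo, charlie, echo}.


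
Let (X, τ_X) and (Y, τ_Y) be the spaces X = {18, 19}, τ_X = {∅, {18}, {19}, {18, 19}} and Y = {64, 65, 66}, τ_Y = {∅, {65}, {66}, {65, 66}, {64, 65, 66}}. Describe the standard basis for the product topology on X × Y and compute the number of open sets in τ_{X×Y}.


Basis B = {∅ × ∅, {18} × {65}, {18} × {66}, {19} × {65}, {19} × {66}, {18} × {65, 66}, {18, 19} × {65}, {18, 19} × {66}, {19} × {65, 66}, {18} × {64, 65, 66}, {19} × {64, 65, 66}, {18, 19} × {65, 66}, {18, 19} × {64, 65, 66}}; |τ_{X×Y}| = 25.

Enumerate products U × V with U ∈ τ_X, V ∈ τ_Y (deduplicated):
  ∅ × ∅ = {} (∅)
  {18} × {65} = {(18,65)}
  {18} × {66} = {(18,66)}
  {19} × {65} = {(19,65)}
  {19} × {66} = {(19,66)}
  {18} × {65, 66} = {(18,65), (18,66)}
  {18, 19} × {65} = {(18,65), (19,65)}
  {18, 19} × {66} = {(18,66), (19,66)}
  {19} × {65, 66} = {(19,65), (19,66)}
  {18} × {64, 65, 66} = {(18,64), (18,65), (18,66)}
  {19} × {64, 65, 66} = {(19,64), (19,65), (19,66)}
  {18, 19} × {65, 66} = {(18,65), (18,66), (19,65), (19,66)}
  {18, 19} × {64, 65, 66} = {(18,64), (18,65), (18,66), (19,64), (19,65), (19,66)}
These 13 distinct sets form the basis B.
Close under arbitrary unions to get τ_{X×Y}; counting gives |τ_{X×Y}| = 25.


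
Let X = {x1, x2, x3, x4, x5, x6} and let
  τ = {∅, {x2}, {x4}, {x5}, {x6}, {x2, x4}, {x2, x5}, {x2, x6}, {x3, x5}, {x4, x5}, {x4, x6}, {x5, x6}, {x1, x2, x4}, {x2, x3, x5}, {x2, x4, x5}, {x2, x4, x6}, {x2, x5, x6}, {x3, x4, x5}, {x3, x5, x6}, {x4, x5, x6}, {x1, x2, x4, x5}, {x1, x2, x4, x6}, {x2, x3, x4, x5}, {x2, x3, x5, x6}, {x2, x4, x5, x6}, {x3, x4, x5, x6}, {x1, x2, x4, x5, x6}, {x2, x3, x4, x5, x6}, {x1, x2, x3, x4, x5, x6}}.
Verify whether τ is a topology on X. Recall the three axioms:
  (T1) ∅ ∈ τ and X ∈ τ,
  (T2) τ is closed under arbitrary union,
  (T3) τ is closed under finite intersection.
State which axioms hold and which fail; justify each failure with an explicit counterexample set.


τ is NOT a topology on X.

Axiom (T1): ∅ ∈ τ? Yes; X ∈ τ? Yes.
Axiom (T2/T3): check pairwise unions and intersections of members of τ.
Counterexample for (T2): {x3, x5} ∪ {x1, x2, x4} = {x1, x2, x3, x4, x5} ∉ τ. Therefore τ is NOT a topology.


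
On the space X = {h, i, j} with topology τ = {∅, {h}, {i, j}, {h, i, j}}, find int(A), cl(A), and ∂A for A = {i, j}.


int(A) = {i, j}, cl(A) = {i, j}, ∂A = ∅.

Closed sets in (X, τ) are complements of opens:
  closed(X, τ) = {∅, {h}, {i, j}, {h, i, j}}.
int(A) = ⋃ {U ∈ τ : U ⊆ A}. Opens contained in A: ∅, {i, j}.
Taking the union of these: int(A) = {i, j}.
cl(A) = ⋂ {C closed : A ⊆ C}. Closed sets containing A: {i, j}, {h, i, j}.
Intersecting these: cl(A) = {i, j}.
∂A = cl(A) ∖ int(A) = {i, j} ∖ {i, j} = ∅.


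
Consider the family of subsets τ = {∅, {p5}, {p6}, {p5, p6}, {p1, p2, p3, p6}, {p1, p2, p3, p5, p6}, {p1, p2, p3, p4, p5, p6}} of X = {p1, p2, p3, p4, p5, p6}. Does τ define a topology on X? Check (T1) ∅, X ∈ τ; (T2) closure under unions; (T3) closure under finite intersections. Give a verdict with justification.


τ IS a topology on X.

Axiom (T1): ∅ ∈ τ? Yes; X ∈ τ? Yes.
Axiom (T2/T3): check pairwise unions and intersections of members of τ.
All pairwise intersections and unions checked — each lies in τ. Therefore τ satisfies (T1), (T2), (T3): it IS a topology on X.


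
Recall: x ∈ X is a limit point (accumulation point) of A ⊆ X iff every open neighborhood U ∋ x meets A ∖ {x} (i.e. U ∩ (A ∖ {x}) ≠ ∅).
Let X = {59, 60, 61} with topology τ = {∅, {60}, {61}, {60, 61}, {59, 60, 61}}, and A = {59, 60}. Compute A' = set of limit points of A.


A' = {59}

For each x ∈ X, list the open sets U ∈ τ with x ∈ U, then check whether U ∩ (A ∖ {x}) ≠ ∅ for every such U.
  x = 59: opens ∋ x are {59, 60, 61}; each meets A ∖ {59}, so x IS a limit point.
  x = 60: open {60} ∋ x has {60} ∩ (A ∖ {60}) = ∅, so x is NOT a limit point.
  x = 61: open {61} ∋ x has {61} ∩ (A ∖ {61}) = ∅, so x is NOT a limit point.
Collecting: A' = {59}.


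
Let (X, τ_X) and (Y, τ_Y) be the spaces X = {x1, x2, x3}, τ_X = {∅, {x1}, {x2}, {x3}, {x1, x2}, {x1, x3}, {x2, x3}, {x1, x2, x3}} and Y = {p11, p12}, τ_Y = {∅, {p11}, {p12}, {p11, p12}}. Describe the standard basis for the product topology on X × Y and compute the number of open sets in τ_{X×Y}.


Basis B = {∅ × ∅, {x1} × {p11}, {x1} × {p12}, {x2} × {p11}, {x2} × {p12}, {x3} × {p11}, {x3} × {p12}, {x1} × {p11, p12}, {x1, x2} × {p11}, {x1, x3} × {p11}, {x1, x2} × {p12}, {x1, x3} × {p12}, {x2} × {p11, p12}, {x2, x3} × {p11}, {x2, x3} × {p12}, {x3} × {p11, p12}, {x1, x2, x3} × {p11}, {x1, x2, x3} × {p12}, {x1, x2} × {p11, p12}, {x1, x3} × {p11, p12}, {x2, x3} × {p11, p12}, {x1, x2, x3} × {p11, p12}}; |τ_{X×Y}| = 64.

Enumerate products U × V with U ∈ τ_X, V ∈ τ_Y (deduplicated):
  ∅ × ∅ = {} (∅)
  {x1} × {p11} = {(x1,p11)}
  {x1} × {p12} = {(x1,p12)}
  {x2} × {p11} = {(x2,p11)}
  {x2} × {p12} = {(x2,p12)}
  {x3} × {p11} = {(x3,p11)}
  {x3} × {p12} = {(x3,p12)}
  {x1} × {p11, p12} = {(x1,p11), (x1,p12)}
  {x1, x2} × {p11} = {(x1,p11), (x2,p11)}
  {x1, x3} × {p11} = {(x1,p11), (x3,p11)}
  {x1, x2} × {p12} = {(x1,p12), (x2,p12)}
  {x1, x3} × {p12} = {(x1,p12), (x3,p12)}
  {x2} × {p11, p12} = {(x2,p11), (x2,p12)}
  {x2, x3} × {p11} = {(x2,p11), (x3,p11)}
  {x2, x3} × {p12} = {(x2,p12), (x3,p12)}
  {x3} × {p11, p12} = {(x3,p11), (x3,p12)}
  {x1, x2, x3} × {p11} = {(x1,p11), (x2,p11), (x3,p11)}
  {x1, x2, x3} × {p12} = {(x1,p12), (x2,p12), (x3,p12)}
  {x1, x2} × {p11, p12} = {(x1,p11), (x1,p12), (x2,p11), (x2,p12)}
  {x1, x3} × {p11, p12} = {(x1,p11), (x1,p12), (x3,p11), (x3,p12)}
  {x2, x3} × {p11, p12} = {(x2,p11), (x2,p12), (x3,p11), (x3,p12)}
  {x1, x2, x3} × {p11, p12} = {(x1,p11), (x1,p12), (x2,p11), (x2,p12), (x3,p11), (x3,p12)}
These 22 distinct sets form the basis B.
Close under arbitrary unions to get τ_{X×Y}; counting gives |τ_{X×Y}| = 64.


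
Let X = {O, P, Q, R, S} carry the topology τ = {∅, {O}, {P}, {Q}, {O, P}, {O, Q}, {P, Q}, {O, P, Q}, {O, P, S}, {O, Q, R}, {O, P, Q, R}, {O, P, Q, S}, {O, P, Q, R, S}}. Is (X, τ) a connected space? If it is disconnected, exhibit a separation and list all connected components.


(X, τ) is connected.

Find clopen sets (U ∈ τ with X ∖ U ∈ τ):
  U = ∅, X ∖ U = {O, P, Q, R, S} — both open, so U is clopen.
  U = {O, P, Q, R, S}, X ∖ U = ∅ — both open, so U is clopen.
Only trivial clopens (∅ and X) exist, so (X, τ) is connected.
Compute connected components by grouping points that agree on all clopens:
  component: {O, P, Q, R, S}


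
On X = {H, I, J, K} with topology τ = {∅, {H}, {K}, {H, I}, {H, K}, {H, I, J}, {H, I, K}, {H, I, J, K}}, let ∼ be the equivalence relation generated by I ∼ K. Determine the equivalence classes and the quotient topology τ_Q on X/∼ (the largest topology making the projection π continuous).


X/∼ = {[H], [I=K], [J]}; |τ_Q| = 4.

Equivalence classes: [H], [I=K], [J].
Quotient map π: X → X/∼ sends H ↦ [H], I ↦ [I=K], J ↦ [J], K ↦ [I=K].
For each subset V ⊆ X/∼, compute π^{-1}(V) ⊆ X and check whether π^{-1}(V) ∈ τ. V is open in τ_Q iff π^{-1}(V) ∈ τ.
  V = {}: π^{-1}(V) = ∅ ∈ τ ✓.
  V = {[H]}: π^{-1}(V) = {H} ∈ τ ✓.
  V = {[I=K]}: π^{-1}(V) = {I, K} ∉ τ ✗.
  V = {[H], [I=K]}: π^{-1}(V) = {H, I, K} ∈ τ ✓.
  V = {[J]}: π^{-1}(V) = {J} ∉ τ ✗.
  V = {[H], [J]}: π^{-1}(V) = {H, J} ∉ τ ✗.
  V = {[I=K], [J]}: π^{-1}(V) = {I, J, K} ∉ τ ✗.
  V = {[H], [I=K], [J]}: π^{-1}(V) = {H, I, J, K} ∈ τ ✓.
Open sets in the quotient: τ_Q = {{}, {[H]}, {[H], [I=K]}, {[H], [I=K], [J]}} (4 elements).


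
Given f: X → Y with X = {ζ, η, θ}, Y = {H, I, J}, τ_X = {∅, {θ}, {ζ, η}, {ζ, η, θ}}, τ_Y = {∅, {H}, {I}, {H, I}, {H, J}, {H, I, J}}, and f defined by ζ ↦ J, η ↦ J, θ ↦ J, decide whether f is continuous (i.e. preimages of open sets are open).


f IS continuous.

Compute f^{-1}(U) for each U ∈ τ_Y:
  U = ∅: f^{-1}(U) = ∅ ∈ τ_X ✓.
  U = {H}: f^{-1}(U) = ∅ ∈ τ_X ✓.
  U = {I}: f^{-1}(U) = ∅ ∈ τ_X ✓.
  U = {H, I}: f^{-1}(U) = ∅ ∈ τ_X ✓.
  U = {H, J}: f^{-1}(U) = {ζ, η, θ} ∈ τ_X ✓.
  U = {H, I, J}: f^{-1}(U) = {ζ, η, θ} ∈ τ_X ✓.
Every preimage lies in τ_X, so f IS continuous.


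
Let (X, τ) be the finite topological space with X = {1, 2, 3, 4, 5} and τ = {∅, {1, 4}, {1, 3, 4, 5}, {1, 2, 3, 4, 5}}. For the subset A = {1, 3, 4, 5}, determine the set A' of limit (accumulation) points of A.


A' = {1, 2, 3, 4, 5}

For each x ∈ X, list the open sets U ∈ τ with x ∈ U, then check whether U ∩ (A ∖ {x}) ≠ ∅ for every such U.
  x = 1: opens ∋ x are {1, 4}, {1, 3, 4, 5}, {1, 2, 3, 4, 5}; each meets A ∖ {1}, so x IS a limit point.
  x = 2: opens ∋ x are {1, 2, 3, 4, 5}; each meets A ∖ {2}, so x IS a limit point.
  x = 3: opens ∋ x are {1, 3, 4, 5}, {1, 2, 3, 4, 5}; each meets A ∖ {3}, so x IS a limit point.
  x = 4: opens ∋ x are {1, 4}, {1, 3, 4, 5}, {1, 2, 3, 4, 5}; each meets A ∖ {4}, so x IS a limit point.
  x = 5: opens ∋ x are {1, 3, 4, 5}, {1, 2, 3, 4, 5}; each meets A ∖ {5}, so x IS a limit point.
Collecting: A' = {1, 2, 3, 4, 5}.


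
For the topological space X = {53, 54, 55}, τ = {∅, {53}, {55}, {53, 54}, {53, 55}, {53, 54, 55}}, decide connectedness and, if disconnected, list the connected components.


(X, τ) is disconnected; components = [{55}, {53, 54}].

Find clopen sets (U ∈ τ with X ∖ U ∈ τ):
  U = ∅, X ∖ U = {53, 54, 55} — both open, so U is clopen.
  U = {55}, X ∖ U = {53, 54} — both open, so U is clopen.
  U = {53, 54}, X ∖ U = {55} — both open, so U is clopen.
  U = {53, 54, 55}, X ∖ U = ∅ — both open, so U is clopen.
Nontrivial clopen(s) exist: e.g. {53, 54}. So (X, τ) is disconnected.
Compute connected components by grouping points that agree on all clopens:
  component: {55}
  component: {53, 54}


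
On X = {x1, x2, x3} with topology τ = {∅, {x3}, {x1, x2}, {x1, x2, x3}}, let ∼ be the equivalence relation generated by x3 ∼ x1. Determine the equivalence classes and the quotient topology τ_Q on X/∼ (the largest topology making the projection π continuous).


X/∼ = {[x1=x3], [x2]}; |τ_Q| = 2.

Equivalence classes: [x1=x3], [x2].
Quotient map π: X → X/∼ sends x1 ↦ [x1=x3], x2 ↦ [x2], x3 ↦ [x1=x3].
For each subset V ⊆ X/∼, compute π^{-1}(V) ⊆ X and check whether π^{-1}(V) ∈ τ. V is open in τ_Q iff π^{-1}(V) ∈ τ.
  V = {}: π^{-1}(V) = ∅ ∈ τ ✓.
  V = {[x1=x3]}: π^{-1}(V) = {x1, x3} ∉ τ ✗.
  V = {[x2]}: π^{-1}(V) = {x2} ∉ τ ✗.
  V = {[x1=x3], [x2]}: π^{-1}(V) = {x1, x2, x3} ∈ τ ✓.
Open sets in the quotient: τ_Q = {{}, {[x1=x3], [x2]}} (2 elements).


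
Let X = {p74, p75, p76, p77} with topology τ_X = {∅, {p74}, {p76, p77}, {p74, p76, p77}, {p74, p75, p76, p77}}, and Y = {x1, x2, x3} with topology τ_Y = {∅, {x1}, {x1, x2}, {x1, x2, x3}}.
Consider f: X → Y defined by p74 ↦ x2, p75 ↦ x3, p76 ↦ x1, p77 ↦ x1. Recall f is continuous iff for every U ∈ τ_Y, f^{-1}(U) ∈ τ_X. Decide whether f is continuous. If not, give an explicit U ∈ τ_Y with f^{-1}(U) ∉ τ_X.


f IS continuous.

Compute f^{-1}(U) for each U ∈ τ_Y:
  U = ∅: f^{-1}(U) = ∅ ∈ τ_X ✓.
  U = {x1}: f^{-1}(U) = {p76, p77} ∈ τ_X ✓.
  U = {x1, x2}: f^{-1}(U) = {p74, p76, p77} ∈ τ_X ✓.
  U = {x1, x2, x3}: f^{-1}(U) = {p74, p75, p76, p77} ∈ τ_X ✓.
Every preimage lies in τ_X, so f IS continuous.


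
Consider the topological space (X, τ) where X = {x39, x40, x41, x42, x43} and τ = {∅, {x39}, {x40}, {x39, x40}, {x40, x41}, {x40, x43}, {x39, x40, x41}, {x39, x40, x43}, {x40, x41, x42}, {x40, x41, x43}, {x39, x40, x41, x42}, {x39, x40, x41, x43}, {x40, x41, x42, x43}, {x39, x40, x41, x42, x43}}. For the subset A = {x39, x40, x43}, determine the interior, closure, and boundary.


int(A) = {x39, x40, x43}, cl(A) = {x39, x40, x41, x42, x43}, ∂A = {x41, x42}.

Closed sets in (X, τ) are complements of opens:
  closed(X, τ) = {∅, {x39}, {x42}, {x43}, {x39, x42}, {x39, x43}, {x41, x42}, {x42, x43}, {x39, x41, x42}, {x39, x42, x43}, {x41, x42, x43}, {x39, x41, x42, x43}, {x40, x41, x42, x43}, {x39, x40, x41, x42, x43}}.
int(A) = ⋃ {U ∈ τ : U ⊆ A}. Opens contained in A: ∅, {x39}, {x40}, {x39, x40}, {x40, x43}, {x39, x40, x43}.
Taking the union of these: int(A) = {x39, x40, x43}.
cl(A) = ⋂ {C closed : A ⊆ C}. Closed sets containing A: {x39, x40, x41, x42, x43}.
Intersecting these: cl(A) = {x39, x40, x41, x42, x43}.
∂A = cl(A) ∖ int(A) = {x39, x40, x41, x42, x43} ∖ {x39, x40, x43} = {x41, x42}.


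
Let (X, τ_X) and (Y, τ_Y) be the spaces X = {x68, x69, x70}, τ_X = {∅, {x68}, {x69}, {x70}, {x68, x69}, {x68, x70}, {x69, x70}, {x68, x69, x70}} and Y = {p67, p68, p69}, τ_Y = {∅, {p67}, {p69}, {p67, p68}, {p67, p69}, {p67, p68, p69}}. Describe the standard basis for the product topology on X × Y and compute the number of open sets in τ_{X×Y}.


Basis B = {∅ × ∅, {x68} × {p67}, {x68} × {p69}, {x69} × {p67}, {x69} × {p69}, {x70} × {p67}, {x70} × {p69}, {x68} × {p67, p68}, {x68} × {p67, p69}, {x68, x69} × {p67}, {x68, x70} × {p67}, {x68, x69} × {p69}, {x68, x70} × {p69}, {x69} × {p67, p68}, {x69} × {p67, p69}, {x69, x70} × {p67}, {x69, x70} × {p69}, {x70} × {p67, p68}, {x70} × {p67, p69}, {x68} × {p67, p68, p69}, {x68, x69, x70} × {p67}, {x68, x69, x70} × {p69}, {x69} × {p67, p68, p69}, {x70} × {p67, p68, p69}, {x68, x69} × {p67, p68}, {x68, x70} × {p67, p68}, {x68, x69} × {p67, p69}, {x68, x70} × {p67, p69}, {x69, x70} × {p67, p68}, {x69, x70} × {p67, p69}, {x68, x69} × {p67, p68, p69}, {x68, x70} × {p67, p68, p69}, {x68, x69, x70} × {p67, p68}, {x68, x69, x70} × {p67, p69}, {x69, x70} × {p67, p68, p69}, {x68, x69, x70} × {p67, p68, p69}}; |τ_{X×Y}| = 216.

Enumerate products U × V with U ∈ τ_X, V ∈ τ_Y (deduplicated):
  ∅ × ∅ = {} (∅)
  {x68} × {p67} = {(x68,p67)}
  {x68} × {p69} = {(x68,p69)}
  {x69} × {p67} = {(x69,p67)}
  {x69} × {p69} = {(x69,p69)}
  {x70} × {p67} = {(x70,p67)}
  {x70} × {p69} = {(x70,p69)}
  {x68} × {p67, p68} = {(x68,p67), (x68,p68)}
  {x68} × {p67, p69} = {(x68,p67), (x68,p69)}
  {x68, x69} × {p67} = {(x68,p67), (x69,p67)}
  {x68, x70} × {p67} = {(x68,p67), (x70,p67)}
  {x68, x69} × {p69} = {(x68,p69), (x69,p69)}
  {x68, x70} × {p69} = {(x68,p69), (x70,p69)}
  {x69} × {p67, p68} = {(x69,p67), (x69,p68)}
  {x69} × {p67, p69} = {(x69,p67), (x69,p69)}
  {x69, x70} × {p67} = {(x69,p67), (x70,p67)}
  {x69, x70} × {p69} = {(x69,p69), (x70,p69)}
  {x70} × {p67, p68} = {(x70,p67), (x70,p68)}
  {x70} × {p67, p69} = {(x70,p67), (x70,p69)}
  {x68} × {p67, p68, p69} = {(x68,p67), (x68,p68), (x68,p69)}
  {x68, x69, x70} × {p67} = {(x68,p67), (x69,p67), (x70,p67)}
  {x68, x69, x70} × {p69} = {(x68,p69), (x69,p69), (x70,p69)}
  {x69} × {p67, p68, p69} = {(x69,p67), (x69,p68), (x69,p69)}
  {x70} × {p67, p68, p69} = {(x70,p67), (x70,p68), (x70,p69)}
  {x68, x69} × {p67, p68} = {(x68,p67), (x68,p68), (x69,p67), (x69,p68)}
  {x68, x70} × {p67, p68} = {(x68,p67), (x68,p68), (x70,p67), (x70,p68)}
  {x68, x69} × {p67, p69} = {(x68,p67), (x68,p69), (x69,p67), (x69,p69)}
  {x68, x70} × {p67, p69} = {(x68,p67), (x68,p69), (x70,p67), (x70,p69)}
  {x69, x70} × {p67, p68} = {(x69,p67), (x69,p68), (x70,p67), (x70,p68)}
  {x69, x70} × {p67, p69} = {(x69,p67), (x69,p69), (x70,p67), (x70,p69)}
  {x68, x69} × {p67, p68, p69} = {(x68,p67), (x68,p68), (x68,p69), (x69,p67), (x69,p68), (x69,p69)}
  {x68, x70} × {p67, p68, p69} = {(x68,p67), (x68,p68), (x68,p69), (x70,p67), (x70,p68), (x70,p69)}
  {x68, x69, x70} × {p67, p68} = {(x68,p67), (x68,p68), (x69,p67), (x69,p68), (x70,p67), (x70,p68)}
  {x68, x69, x70} × {p67, p69} = {(x68,p67), (x68,p69), (x69,p67), (x69,p69), (x70,p67), (x70,p69)}
  {x69, x70} × {p67, p68, p69} = {(x69,p67), (x69,p68), (x69,p69), (x70,p67), (x70,p68), (x70,p69)}
  {x68, x69, x70} × {p67, p68, p69} = {(x68,p67), (x68,p68), (x68,p69), (x69,p67), (x69,p68), (x69,p69), (x70,p67), (x70,p68), (x70,p69)}
These 36 distinct sets form the basis B.
Close under arbitrary unions to get τ_{X×Y}; counting gives |τ_{X×Y}| = 216.


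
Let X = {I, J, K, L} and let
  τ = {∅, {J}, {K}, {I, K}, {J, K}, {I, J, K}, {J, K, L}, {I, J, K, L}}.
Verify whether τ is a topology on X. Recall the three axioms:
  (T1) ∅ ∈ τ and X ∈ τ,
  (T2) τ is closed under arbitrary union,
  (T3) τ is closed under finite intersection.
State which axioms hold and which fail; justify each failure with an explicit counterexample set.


τ IS a topology on X.

Axiom (T1): ∅ ∈ τ? Yes; X ∈ τ? Yes.
Axiom (T2/T3): check pairwise unions and intersections of members of τ.
All pairwise intersections and unions checked — each lies in τ. Therefore τ satisfies (T1), (T2), (T3): it IS a topology on X.


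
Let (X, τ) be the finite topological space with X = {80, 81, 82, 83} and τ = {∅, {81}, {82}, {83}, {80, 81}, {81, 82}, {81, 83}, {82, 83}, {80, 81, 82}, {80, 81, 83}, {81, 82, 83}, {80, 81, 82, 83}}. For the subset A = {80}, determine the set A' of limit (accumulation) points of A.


A' = ∅

For each x ∈ X, list the open sets U ∈ τ with x ∈ U, then check whether U ∩ (A ∖ {x}) ≠ ∅ for every such U.
  x = 80: open {80, 81} ∋ x has {80, 81} ∩ (A ∖ {80}) = ∅, so x is NOT a limit point.
  x = 81: open {81} ∋ x has {81} ∩ (A ∖ {81}) = ∅, so x is NOT a limit point.
  x = 82: open {82} ∋ x has {82} ∩ (A ∖ {82}) = ∅, so x is NOT a limit point.
  x = 83: open {83} ∋ x has {83} ∩ (A ∖ {83}) = ∅, so x is NOT a limit point.
Collecting: A' = ∅.


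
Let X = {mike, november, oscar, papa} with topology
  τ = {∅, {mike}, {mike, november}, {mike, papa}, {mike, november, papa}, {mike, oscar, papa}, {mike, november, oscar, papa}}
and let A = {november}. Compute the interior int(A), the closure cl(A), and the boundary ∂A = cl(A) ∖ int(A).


int(A) = ∅, cl(A) = {november}, ∂A = {november}.

Closed sets in (X, τ) are complements of opens:
  closed(X, τ) = {∅, {november}, {oscar}, {november, oscar}, {oscar, papa}, {november, oscar, papa}, {mike, november, oscar, papa}}.
int(A) = ⋃ {U ∈ τ : U ⊆ A}. Opens contained in A: ∅.
Taking the union of these: int(A) = ∅.
cl(A) = ⋂ {C closed : A ⊆ C}. Closed sets containing A: {november}, {november, oscar}, {november, oscar, papa}, {mike, november, oscar, papa}.
Intersecting these: cl(A) = {november}.
∂A = cl(A) ∖ int(A) = {november} ∖ ∅ = {november}.


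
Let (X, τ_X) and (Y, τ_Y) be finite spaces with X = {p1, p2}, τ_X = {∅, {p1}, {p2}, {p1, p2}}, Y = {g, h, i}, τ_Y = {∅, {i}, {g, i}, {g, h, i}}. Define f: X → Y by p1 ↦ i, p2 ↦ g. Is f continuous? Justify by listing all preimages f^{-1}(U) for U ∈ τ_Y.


f IS continuous.

Compute f^{-1}(U) for each U ∈ τ_Y:
  U = ∅: f^{-1}(U) = ∅ ∈ τ_X ✓.
  U = {i}: f^{-1}(U) = {p1} ∈ τ_X ✓.
  U = {g, i}: f^{-1}(U) = {p1, p2} ∈ τ_X ✓.
  U = {g, h, i}: f^{-1}(U) = {p1, p2} ∈ τ_X ✓.
Every preimage lies in τ_X, so f IS continuous.


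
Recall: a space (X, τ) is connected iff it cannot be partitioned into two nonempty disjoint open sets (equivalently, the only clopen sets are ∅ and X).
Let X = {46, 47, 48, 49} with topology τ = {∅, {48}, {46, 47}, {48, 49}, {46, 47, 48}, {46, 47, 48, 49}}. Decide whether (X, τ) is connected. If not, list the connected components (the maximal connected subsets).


(X, τ) is disconnected; components = [{46, 47}, {48, 49}].

Find clopen sets (U ∈ τ with X ∖ U ∈ τ):
  U = ∅, X ∖ U = {46, 47, 48, 49} — both open, so U is clopen.
  U = {46, 47}, X ∖ U = {48, 49} — both open, so U is clopen.
  U = {48, 49}, X ∖ U = {46, 47} — both open, so U is clopen.
  U = {46, 47, 48, 49}, X ∖ U = ∅ — both open, so U is clopen.
Nontrivial clopen(s) exist: e.g. {46, 47}. So (X, τ) is disconnected.
Compute connected components by grouping points that agree on all clopens:
  component: {46, 47}
  component: {48, 49}


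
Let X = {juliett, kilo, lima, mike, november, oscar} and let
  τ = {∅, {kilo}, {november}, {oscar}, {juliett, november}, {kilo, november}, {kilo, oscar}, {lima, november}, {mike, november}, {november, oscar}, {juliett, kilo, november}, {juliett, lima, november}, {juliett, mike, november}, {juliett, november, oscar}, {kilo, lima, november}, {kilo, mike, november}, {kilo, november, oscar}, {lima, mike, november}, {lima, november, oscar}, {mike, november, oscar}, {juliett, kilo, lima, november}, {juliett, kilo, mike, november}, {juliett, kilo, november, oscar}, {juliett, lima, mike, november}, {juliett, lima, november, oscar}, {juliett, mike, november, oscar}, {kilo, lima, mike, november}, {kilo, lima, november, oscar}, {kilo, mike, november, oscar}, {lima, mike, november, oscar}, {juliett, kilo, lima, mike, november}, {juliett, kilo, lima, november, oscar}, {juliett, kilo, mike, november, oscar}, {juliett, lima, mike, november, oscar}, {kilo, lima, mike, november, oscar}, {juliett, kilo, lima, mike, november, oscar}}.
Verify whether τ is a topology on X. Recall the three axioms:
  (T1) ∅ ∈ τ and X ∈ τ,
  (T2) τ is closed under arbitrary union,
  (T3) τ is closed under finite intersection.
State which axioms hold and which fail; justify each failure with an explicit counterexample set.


τ IS a topology on X.

Axiom (T1): ∅ ∈ τ? Yes; X ∈ τ? Yes.
Axiom (T2/T3): check pairwise unions and intersections of members of τ.
All pairwise intersections and unions checked — each lies in τ. Therefore τ satisfies (T1), (T2), (T3): it IS a topology on X.


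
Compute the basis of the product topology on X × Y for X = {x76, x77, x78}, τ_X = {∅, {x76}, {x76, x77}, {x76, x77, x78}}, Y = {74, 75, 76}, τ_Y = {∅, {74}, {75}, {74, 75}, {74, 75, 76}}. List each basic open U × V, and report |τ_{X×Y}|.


Basis B = {∅ × ∅, {x76} × {74}, {x76} × {75}, {x76} × {74, 75}, {x76, x77} × {74}, {x76, x77} × {75}, {x76} × {74, 75, 76}, {x76, x77, x78} × {74}, {x76, x77, x78} × {75}, {x76, x77} × {74, 75}, {x76, x77} × {74, 75, 76}, {x76, x77, x78} × {74, 75}, {x76, x77, x78} × {74, 75, 76}}; |τ_{X×Y}| = 30.

Enumerate products U × V with U ∈ τ_X, V ∈ τ_Y (deduplicated):
  ∅ × ∅ = {} (∅)
  {x76} × {74} = {(x76,74)}
  {x76} × {75} = {(x76,75)}
  {x76} × {74, 75} = {(x76,74), (x76,75)}
  {x76, x77} × {74} = {(x76,74), (x77,74)}
  {x76, x77} × {75} = {(x76,75), (x77,75)}
  {x76} × {74, 75, 76} = {(x76,74), (x76,75), (x76,76)}
  {x76, x77, x78} × {74} = {(x76,74), (x77,74), (x78,74)}
  {x76, x77, x78} × {75} = {(x76,75), (x77,75), (x78,75)}
  {x76, x77} × {74, 75} = {(x76,74), (x76,75), (x77,74), (x77,75)}
  {x76, x77} × {74, 75, 76} = {(x76,74), (x76,75), (x76,76), (x77,74), (x77,75), (x77,76)}
  {x76, x77, x78} × {74, 75} = {(x76,74), (x76,75), (x77,74), (x77,75), (x78,74), (x78,75)}
  {x76, x77, x78} × {74, 75, 76} = {(x76,74), (x76,75), (x76,76), (x77,74), (x77,75), (x77,76), (x78,74), (x78,75), (x78,76)}
These 13 distinct sets form the basis B.
Close under arbitrary unions to get τ_{X×Y}; counting gives |τ_{X×Y}| = 30.


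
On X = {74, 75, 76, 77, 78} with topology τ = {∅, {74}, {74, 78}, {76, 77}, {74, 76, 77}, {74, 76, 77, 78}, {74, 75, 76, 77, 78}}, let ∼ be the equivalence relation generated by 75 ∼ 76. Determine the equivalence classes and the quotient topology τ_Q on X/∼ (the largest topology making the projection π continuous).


X/∼ = {[74], [75=76], [77], [78]}; |τ_Q| = 4.

Equivalence classes: [74], [75=76], [77], [78].
Quotient map π: X → X/∼ sends 74 ↦ [74], 75 ↦ [75=76], 76 ↦ [75=76], 77 ↦ [77], 78 ↦ [78].
For each subset V ⊆ X/∼, compute π^{-1}(V) ⊆ X and check whether π^{-1}(V) ∈ τ. V is open in τ_Q iff π^{-1}(V) ∈ τ.
  V = {}: π^{-1}(V) = ∅ ∈ τ ✓.
  V = {[74]}: π^{-1}(V) = {74} ∈ τ ✓.
  V = {[75=76]}: π^{-1}(V) = {75, 76} ∉ τ ✗.
  V = {[74], [75=76]}: π^{-1}(V) = {74, 75, 76} ∉ τ ✗.
  V = {[77]}: π^{-1}(V) = {77} ∉ τ ✗.
  V = {[74], [77]}: π^{-1}(V) = {74, 77} ∉ τ ✗.
  V = {[75=76], [77]}: π^{-1}(V) = {75, 76, 77} ∉ τ ✗.
  V = {[74], [75=76], [77]}: π^{-1}(V) = {74, 75, 76, 77} ∉ τ ✗.
  V = {[78]}: π^{-1}(V) = {78} ∉ τ ✗.
  V = {[74], [78]}: π^{-1}(V) = {74, 78} ∈ τ ✓.
  V = {[75=76], [78]}: π^{-1}(V) = {75, 76, 78} ∉ τ ✗.
  V = {[74], [75=76], [78]}: π^{-1}(V) = {74, 75, 76, 78} ∉ τ ✗.
  V = {[77], [78]}: π^{-1}(V) = {77, 78} ∉ τ ✗.
  V = {[74], [77], [78]}: π^{-1}(V) = {74, 77, 78} ∉ τ ✗.
  V = {[75=76], [77], [78]}: π^{-1}(V) = {75, 76, 77, 78} ∉ τ ✗.
  V = {[74], [75=76], [77], [78]}: π^{-1}(V) = {74, 75, 76, 77, 78} ∈ τ ✓.
Open sets in the quotient: τ_Q = {{}, {[74]}, {[74], [78]}, {[74], [75=76], [77], [78]}} (4 elements).


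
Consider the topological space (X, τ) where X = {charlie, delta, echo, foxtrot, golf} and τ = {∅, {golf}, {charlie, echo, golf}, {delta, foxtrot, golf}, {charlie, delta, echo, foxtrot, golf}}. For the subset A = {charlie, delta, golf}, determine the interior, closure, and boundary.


int(A) = {golf}, cl(A) = {charlie, delta, echo, foxtrot, golf}, ∂A = {charlie, delta, echo, foxtrot}.

Closed sets in (X, τ) are complements of opens:
  closed(X, τ) = {∅, {charlie, echo}, {delta, foxtrot}, {charlie, delta, echo, foxtrot}, {charlie, delta, echo, foxtrot, golf}}.
int(A) = ⋃ {U ∈ τ : U ⊆ A}. Opens contained in A: ∅, {golf}.
Taking the union of these: int(A) = {golf}.
cl(A) = ⋂ {C closed : A ⊆ C}. Closed sets containing A: {charlie, delta, echo, foxtrot, golf}.
Intersecting these: cl(A) = {charlie, delta, echo, foxtrot, golf}.
∂A = cl(A) ∖ int(A) = {charlie, delta, echo, foxtrot, golf} ∖ {golf} = {charlie, delta, echo, foxtrot}.


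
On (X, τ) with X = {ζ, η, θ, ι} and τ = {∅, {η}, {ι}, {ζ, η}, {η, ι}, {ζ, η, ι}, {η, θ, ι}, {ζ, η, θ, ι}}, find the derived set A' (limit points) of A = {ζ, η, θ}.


A' = {ζ, θ}

For each x ∈ X, list the open sets U ∈ τ with x ∈ U, then check whether U ∩ (A ∖ {x}) ≠ ∅ for every such U.
  x = ζ: opens ∋ x are {ζ, η}, {ζ, η, ι}, {ζ, η, θ, ι}; each meets A ∖ {ζ}, so x IS a limit point.
  x = η: open {η} ∋ x has {η} ∩ (A ∖ {η}) = ∅, so x is NOT a limit point.
  x = θ: opens ∋ x are {η, θ, ι}, {ζ, η, θ, ι}; each meets A ∖ {θ}, so x IS a limit point.
  x = ι: open {ι} ∋ x has {ι} ∩ (A ∖ {ι}) = ∅, so x is NOT a limit point.
Collecting: A' = {ζ, θ}.


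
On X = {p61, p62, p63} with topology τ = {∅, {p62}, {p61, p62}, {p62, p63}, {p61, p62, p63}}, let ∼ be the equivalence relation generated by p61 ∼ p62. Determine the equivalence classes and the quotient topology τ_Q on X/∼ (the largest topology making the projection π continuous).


X/∼ = {[p61=p62], [p63]}; |τ_Q| = 3.

Equivalence classes: [p61=p62], [p63].
Quotient map π: X → X/∼ sends p61 ↦ [p61=p62], p62 ↦ [p61=p62], p63 ↦ [p63].
For each subset V ⊆ X/∼, compute π^{-1}(V) ⊆ X and check whether π^{-1}(V) ∈ τ. V is open in τ_Q iff π^{-1}(V) ∈ τ.
  V = {}: π^{-1}(V) = ∅ ∈ τ ✓.
  V = {[p61=p62]}: π^{-1}(V) = {p61, p62} ∈ τ ✓.
  V = {[p63]}: π^{-1}(V) = {p63} ∉ τ ✗.
  V = {[p61=p62], [p63]}: π^{-1}(V) = {p61, p62, p63} ∈ τ ✓.
Open sets in the quotient: τ_Q = {{}, {[p61=p62]}, {[p61=p62], [p63]}} (3 elements).


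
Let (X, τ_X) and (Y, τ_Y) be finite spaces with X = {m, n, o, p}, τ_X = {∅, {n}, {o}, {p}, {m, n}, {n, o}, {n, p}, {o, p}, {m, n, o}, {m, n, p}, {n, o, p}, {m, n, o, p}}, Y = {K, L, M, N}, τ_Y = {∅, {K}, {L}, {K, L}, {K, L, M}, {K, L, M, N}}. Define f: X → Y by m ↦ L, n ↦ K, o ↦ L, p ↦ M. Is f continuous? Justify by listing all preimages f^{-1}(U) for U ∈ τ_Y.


f is NOT continuous.

Compute f^{-1}(U) for each U ∈ τ_Y:
  U = ∅: f^{-1}(U) = ∅ ∈ τ_X ✓.
  U = {K}: f^{-1}(U) = {n} ∈ τ_X ✓.
  U = {L}: f^{-1}(U) = {m, o} ∉ τ_X ✗.
  U = {K, L}: f^{-1}(U) = {m, n, o} ∈ τ_X ✓.
  U = {K, L, M}: f^{-1}(U) = {m, n, o, p} ∈ τ_X ✓.
  U = {K, L, M, N}: f^{-1}(U) = {m, n, o, p} ∈ τ_X ✓.
Found U = {L} with f^{-1}(U) = {m, o} not in τ_X. Therefore f is NOT continuous.


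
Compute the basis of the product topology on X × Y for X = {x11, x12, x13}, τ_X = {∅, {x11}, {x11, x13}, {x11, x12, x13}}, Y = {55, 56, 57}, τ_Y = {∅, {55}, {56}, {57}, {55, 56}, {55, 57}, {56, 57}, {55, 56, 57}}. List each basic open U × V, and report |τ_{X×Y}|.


Basis B = {∅ × ∅, {x11} × {55}, {x11} × {56}, {x11} × {57}, {x11} × {55, 56}, {x11} × {55, 57}, {x11, x13} × {55}, {x11} × {56, 57}, {x11, x13} × {56}, {x11, x13} × {57}, {x11} × {55, 56, 57}, {x11, x12, x13} × {55}, {x11, x12, x13} × {56}, {x11, x12, x13} × {57}, {x11, x13} × {55, 56}, {x11, x13} × {55, 57}, {x11, x13} × {56, 57}, {x11, x13} × {55, 56, 57}, {x11, x12, x13} × {55, 56}, {x11, x12, x13} × {55, 57}, {x11, x12, x13} × {56, 57}, {x11, x12, x13} × {55, 56, 57}}; |τ_{X×Y}| = 64.

Enumerate products U × V with U ∈ τ_X, V ∈ τ_Y (deduplicated):
  ∅ × ∅ = {} (∅)
  {x11} × {55} = {(x11,55)}
  {x11} × {56} = {(x11,56)}
  {x11} × {57} = {(x11,57)}
  {x11} × {55, 56} = {(x11,55), (x11,56)}
  {x11} × {55, 57} = {(x11,55), (x11,57)}
  {x11, x13} × {55} = {(x11,55), (x13,55)}
  {x11} × {56, 57} = {(x11,56), (x11,57)}
  {x11, x13} × {56} = {(x11,56), (x13,56)}
  {x11, x13} × {57} = {(x11,57), (x13,57)}
  {x11} × {55, 56, 57} = {(x11,55), (x11,56), (x11,57)}
  {x11, x12, x13} × {55} = {(x11,55), (x12,55), (x13,55)}
  {x11, x12, x13} × {56} = {(x11,56), (x12,56), (x13,56)}
  {x11, x12, x13} × {57} = {(x11,57), (x12,57), (x13,57)}
  {x11, x13} × {55, 56} = {(x11,55), (x11,56), (x13,55), (x13,56)}
  {x11, x13} × {55, 57} = {(x11,55), (x11,57), (x13,55), (x13,57)}
  {x11, x13} × {56, 57} = {(x11,56), (x11,57), (x13,56), (x13,57)}
  {x11, x13} × {55, 56, 57} = {(x11,55), (x11,56), (x11,57), (x13,55), (x13,56), (x13,57)}
  {x11, x12, x13} × {55, 56} = {(x11,55), (x11,56), (x12,55), (x12,56), (x13,55), (x13,56)}
  {x11, x12, x13} × {55, 57} = {(x11,55), (x11,57), (x12,55), (x12,57), (x13,55), (x13,57)}
  {x11, x12, x13} × {56, 57} = {(x11,56), (x11,57), (x12,56), (x12,57), (x13,56), (x13,57)}
  {x11, x12, x13} × {55, 56, 57} = {(x11,55), (x11,56), (x11,57), (x12,55), (x12,56), (x12,57), (x13,55), (x13,56), (x13,57)}
These 22 distinct sets form the basis B.
Close under arbitrary unions to get τ_{X×Y}; counting gives |τ_{X×Y}| = 64.


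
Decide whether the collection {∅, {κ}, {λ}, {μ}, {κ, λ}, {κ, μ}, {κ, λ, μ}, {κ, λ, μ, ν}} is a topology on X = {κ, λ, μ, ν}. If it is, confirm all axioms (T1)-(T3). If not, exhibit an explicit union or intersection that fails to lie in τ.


τ is NOT a topology on X.

Axiom (T1): ∅ ∈ τ? Yes; X ∈ τ? Yes.
Axiom (T2/T3): check pairwise unions and intersections of members of τ.
Counterexample for (T2): {λ} ∪ {μ} = {λ, μ} ∉ τ. Therefore τ is NOT a topology.


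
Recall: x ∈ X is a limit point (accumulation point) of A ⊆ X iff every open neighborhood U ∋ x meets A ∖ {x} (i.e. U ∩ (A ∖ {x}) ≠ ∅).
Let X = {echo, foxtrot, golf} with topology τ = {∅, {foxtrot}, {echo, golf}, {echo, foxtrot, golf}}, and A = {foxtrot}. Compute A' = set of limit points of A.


A' = ∅

For each x ∈ X, list the open sets U ∈ τ with x ∈ U, then check whether U ∩ (A ∖ {x}) ≠ ∅ for every such U.
  x = echo: open {echo, golf} ∋ x has {echo, golf} ∩ (A ∖ {echo}) = ∅, so x is NOT a limit point.
  x = foxtrot: open {foxtrot} ∋ x has {foxtrot} ∩ (A ∖ {foxtrot}) = ∅, so x is NOT a limit point.
  x = golf: open {echo, golf} ∋ x has {echo, golf} ∩ (A ∖ {golf}) = ∅, so x is NOT a limit point.
Collecting: A' = ∅.


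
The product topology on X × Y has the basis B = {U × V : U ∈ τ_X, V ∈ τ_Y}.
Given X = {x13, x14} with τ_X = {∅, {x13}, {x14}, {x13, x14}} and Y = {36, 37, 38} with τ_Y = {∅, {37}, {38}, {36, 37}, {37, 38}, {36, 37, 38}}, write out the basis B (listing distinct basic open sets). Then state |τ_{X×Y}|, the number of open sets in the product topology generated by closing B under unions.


Basis B = {∅ × ∅, {x13} × {37}, {x13} × {38}, {x14} × {37}, {x14} × {38}, {x13} × {36, 37}, {x13} × {37, 38}, {x13, x14} × {37}, {x13, x14} × {38}, {x14} × {36, 37}, {x14} × {37, 38}, {x13} × {36, 37, 38}, {x14} × {36, 37, 38}, {x13, x14} × {36, 37}, {x13, x14} × {37, 38}, {x13, x14} × {36, 37, 38}}; |τ_{X×Y}| = 36.

Enumerate products U × V with U ∈ τ_X, V ∈ τ_Y (deduplicated):
  ∅ × ∅ = {} (∅)
  {x13} × {37} = {(x13,37)}
  {x13} × {38} = {(x13,38)}
  {x14} × {37} = {(x14,37)}
  {x14} × {38} = {(x14,38)}
  {x13} × {36, 37} = {(x13,36), (x13,37)}
  {x13} × {37, 38} = {(x13,37), (x13,38)}
  {x13, x14} × {37} = {(x13,37), (x14,37)}
  {x13, x14} × {38} = {(x13,38), (x14,38)}
  {x14} × {36, 37} = {(x14,36), (x14,37)}
  {x14} × {37, 38} = {(x14,37), (x14,38)}
  {x13} × {36, 37, 38} = {(x13,36), (x13,37), (x13,38)}
  {x14} × {36, 37, 38} = {(x14,36), (x14,37), (x14,38)}
  {x13, x14} × {36, 37} = {(x13,36), (x13,37), (x14,36), (x14,37)}
  {x13, x14} × {37, 38} = {(x13,37), (x13,38), (x14,37), (x14,38)}
  {x13, x14} × {36, 37, 38} = {(x13,36), (x13,37), (x13,38), (x14,36), (x14,37), (x14,38)}
These 16 distinct sets form the basis B.
Close under arbitrary unions to get τ_{X×Y}; counting gives |τ_{X×Y}| = 36.


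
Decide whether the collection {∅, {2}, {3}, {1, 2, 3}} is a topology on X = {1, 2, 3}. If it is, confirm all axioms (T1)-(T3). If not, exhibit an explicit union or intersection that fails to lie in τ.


τ is NOT a topology on X.

Axiom (T1): ∅ ∈ τ? Yes; X ∈ τ? Yes.
Axiom (T2/T3): check pairwise unions and intersections of members of τ.
Counterexample for (T2): {2} ∪ {3} = {2, 3} ∉ τ. Therefore τ is NOT a topology.


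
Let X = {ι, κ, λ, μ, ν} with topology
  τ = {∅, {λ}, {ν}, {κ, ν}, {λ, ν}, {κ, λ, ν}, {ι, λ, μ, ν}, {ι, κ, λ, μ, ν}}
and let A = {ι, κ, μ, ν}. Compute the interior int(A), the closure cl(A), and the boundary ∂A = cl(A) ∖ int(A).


int(A) = {κ, ν}, cl(A) = {ι, κ, μ, ν}, ∂A = {ι, μ}.

Closed sets in (X, τ) are complements of opens:
  closed(X, τ) = {∅, {κ}, {ι, μ}, {ι, κ, μ}, {ι, λ, μ}, {ι, κ, λ, μ}, {ι, κ, μ, ν}, {ι, κ, λ, μ, ν}}.
int(A) = ⋃ {U ∈ τ : U ⊆ A}. Opens contained in A: ∅, {ν}, {κ, ν}.
Taking the union of these: int(A) = {κ, ν}.
cl(A) = ⋂ {C closed : A ⊆ C}. Closed sets containing A: {ι, κ, μ, ν}, {ι, κ, λ, μ, ν}.
Intersecting these: cl(A) = {ι, κ, μ, ν}.
∂A = cl(A) ∖ int(A) = {ι, κ, μ, ν} ∖ {κ, ν} = {ι, μ}.


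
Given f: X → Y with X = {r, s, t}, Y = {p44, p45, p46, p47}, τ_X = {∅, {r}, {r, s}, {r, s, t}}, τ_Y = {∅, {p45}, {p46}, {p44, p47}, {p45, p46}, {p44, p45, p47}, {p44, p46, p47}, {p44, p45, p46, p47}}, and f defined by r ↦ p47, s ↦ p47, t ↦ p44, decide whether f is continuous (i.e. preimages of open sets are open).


f IS continuous.

Compute f^{-1}(U) for each U ∈ τ_Y:
  U = ∅: f^{-1}(U) = ∅ ∈ τ_X ✓.
  U = {p45}: f^{-1}(U) = ∅ ∈ τ_X ✓.
  U = {p46}: f^{-1}(U) = ∅ ∈ τ_X ✓.
  U = {p44, p47}: f^{-1}(U) = {r, s, t} ∈ τ_X ✓.
  U = {p45, p46}: f^{-1}(U) = ∅ ∈ τ_X ✓.
  U = {p44, p45, p47}: f^{-1}(U) = {r, s, t} ∈ τ_X ✓.
  U = {p44, p46, p47}: f^{-1}(U) = {r, s, t} ∈ τ_X ✓.
  U = {p44, p45, p46, p47}: f^{-1}(U) = {r, s, t} ∈ τ_X ✓.
Every preimage lies in τ_X, so f IS continuous.


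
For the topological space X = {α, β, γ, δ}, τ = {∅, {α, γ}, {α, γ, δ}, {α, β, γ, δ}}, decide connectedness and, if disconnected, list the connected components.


(X, τ) is connected.

Find clopen sets (U ∈ τ with X ∖ U ∈ τ):
  U = ∅, X ∖ U = {α, β, γ, δ} — both open, so U is clopen.
  U = {α, β, γ, δ}, X ∖ U = ∅ — both open, so U is clopen.
Only trivial clopens (∅ and X) exist, so (X, τ) is connected.
Compute connected components by grouping points that agree on all clopens:
  component: {α, β, γ, δ}


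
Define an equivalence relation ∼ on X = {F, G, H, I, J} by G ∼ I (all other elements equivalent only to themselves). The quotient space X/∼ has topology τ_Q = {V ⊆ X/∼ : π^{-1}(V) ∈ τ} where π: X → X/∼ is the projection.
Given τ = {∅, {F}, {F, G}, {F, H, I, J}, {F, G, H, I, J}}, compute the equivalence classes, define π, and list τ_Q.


X/∼ = {[F], [G=I], [H], [J]}; |τ_Q| = 3.

Equivalence classes: [F], [G=I], [H], [J].
Quotient map π: X → X/∼ sends F ↦ [F], G ↦ [G=I], H ↦ [H], I ↦ [G=I], J ↦ [J].
For each subset V ⊆ X/∼, compute π^{-1}(V) ⊆ X and check whether π^{-1}(V) ∈ τ. V is open in τ_Q iff π^{-1}(V) ∈ τ.
  V = {}: π^{-1}(V) = ∅ ∈ τ ✓.
  V = {[F]}: π^{-1}(V) = {F} ∈ τ ✓.
  V = {[G=I]}: π^{-1}(V) = {G, I} ∉ τ ✗.
  V = {[F], [G=I]}: π^{-1}(V) = {F, G, I} ∉ τ ✗.
  V = {[H]}: π^{-1}(V) = {H} ∉ τ ✗.
  V = {[F], [H]}: π^{-1}(V) = {F, H} ∉ τ ✗.
  V = {[G=I], [H]}: π^{-1}(V) = {G, H, I} ∉ τ ✗.
  V = {[F], [G=I], [H]}: π^{-1}(V) = {F, G, H, I} ∉ τ ✗.
  V = {[J]}: π^{-1}(V) = {J} ∉ τ ✗.
  V = {[F], [J]}: π^{-1}(V) = {F, J} ∉ τ ✗.
  V = {[G=I], [J]}: π^{-1}(V) = {G, I, J} ∉ τ ✗.
  V = {[F], [G=I], [J]}: π^{-1}(V) = {F, G, I, J} ∉ τ ✗.
  V = {[H], [J]}: π^{-1}(V) = {H, J} ∉ τ ✗.
  V = {[F], [H], [J]}: π^{-1}(V) = {F, H, J} ∉ τ ✗.
  V = {[G=I], [H], [J]}: π^{-1}(V) = {G, H, I, J} ∉ τ ✗.
  V = {[F], [G=I], [H], [J]}: π^{-1}(V) = {F, G, H, I, J} ∈ τ ✓.
Open sets in the quotient: τ_Q = {{}, {[F]}, {[F], [G=I], [H], [J]}} (3 elements).
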